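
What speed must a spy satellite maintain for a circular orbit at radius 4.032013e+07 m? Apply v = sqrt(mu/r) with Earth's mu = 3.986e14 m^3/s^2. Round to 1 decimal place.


Step 1: mu / r = 3.986e14 / 4.032013e+07 = 9885880.8243
Step 2: v = sqrt(9885880.8243) = 3144.2 m/s

3144.2


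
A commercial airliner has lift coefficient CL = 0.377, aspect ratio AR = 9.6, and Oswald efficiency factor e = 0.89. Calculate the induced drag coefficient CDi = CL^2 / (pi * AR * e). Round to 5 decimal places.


Step 1: CL^2 = 0.377^2 = 0.142129
Step 2: pi * AR * e = 3.14159 * 9.6 * 0.89 = 26.841768
Step 3: CDi = 0.142129 / 26.841768 = 0.00530

0.00530


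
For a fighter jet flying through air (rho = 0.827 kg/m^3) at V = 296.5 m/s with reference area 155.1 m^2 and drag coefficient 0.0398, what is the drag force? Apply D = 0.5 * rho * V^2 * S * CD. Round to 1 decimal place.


Step 1: Dynamic pressure q = 0.5 * 0.827 * 296.5^2 = 36351.7154 Pa
Step 2: Drag D = q * S * CD = 36351.7154 * 155.1 * 0.0398
Step 3: D = 224398.4 N

224398.4


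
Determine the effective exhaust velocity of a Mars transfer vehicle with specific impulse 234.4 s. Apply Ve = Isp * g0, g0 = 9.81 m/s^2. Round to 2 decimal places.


Step 1: Ve = Isp * g0 = 234.4 * 9.81
Step 2: Ve = 2299.46 m/s

2299.46


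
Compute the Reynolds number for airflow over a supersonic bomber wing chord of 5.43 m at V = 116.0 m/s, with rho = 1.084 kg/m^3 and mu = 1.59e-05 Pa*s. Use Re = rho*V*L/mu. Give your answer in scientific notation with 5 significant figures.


Step 1: Numerator = rho * V * L = 1.084 * 116.0 * 5.43 = 682.78992
Step 2: Re = 682.78992 / 1.59e-05
Step 3: Re = 4.2943e+07

4.2943e+07


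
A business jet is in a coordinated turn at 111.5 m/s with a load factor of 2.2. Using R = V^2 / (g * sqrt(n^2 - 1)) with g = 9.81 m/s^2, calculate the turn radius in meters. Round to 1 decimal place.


Step 1: V^2 = 111.5^2 = 12432.25
Step 2: n^2 - 1 = 2.2^2 - 1 = 3.84
Step 3: sqrt(3.84) = 1.959592
Step 4: R = 12432.25 / (9.81 * 1.959592) = 646.7 m

646.7


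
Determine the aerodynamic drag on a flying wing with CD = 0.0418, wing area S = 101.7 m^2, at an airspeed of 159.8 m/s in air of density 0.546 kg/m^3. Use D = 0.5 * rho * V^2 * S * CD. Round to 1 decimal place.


Step 1: Dynamic pressure q = 0.5 * 0.546 * 159.8^2 = 6971.3389 Pa
Step 2: Drag D = q * S * CD = 6971.3389 * 101.7 * 0.0418
Step 3: D = 29635.6 N

29635.6


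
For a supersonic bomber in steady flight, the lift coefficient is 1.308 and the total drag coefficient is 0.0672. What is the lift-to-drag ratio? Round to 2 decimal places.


Step 1: L/D = CL / CD = 1.308 / 0.0672
Step 2: L/D = 19.46

19.46


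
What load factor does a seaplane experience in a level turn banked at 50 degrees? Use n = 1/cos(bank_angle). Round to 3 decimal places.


Step 1: Convert 50 degrees to radians = 0.872665
Step 2: cos(50 deg) = 0.642788
Step 3: n = 1 / 0.642788 = 1.556

1.556


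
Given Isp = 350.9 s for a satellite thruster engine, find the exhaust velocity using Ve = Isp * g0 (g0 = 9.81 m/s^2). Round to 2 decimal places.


Step 1: Ve = Isp * g0 = 350.9 * 9.81
Step 2: Ve = 3442.33 m/s

3442.33


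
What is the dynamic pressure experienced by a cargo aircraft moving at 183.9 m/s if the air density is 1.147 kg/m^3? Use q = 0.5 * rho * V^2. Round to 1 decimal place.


Step 1: V^2 = 183.9^2 = 33819.21
Step 2: q = 0.5 * 1.147 * 33819.21
Step 3: q = 19395.3 Pa

19395.3


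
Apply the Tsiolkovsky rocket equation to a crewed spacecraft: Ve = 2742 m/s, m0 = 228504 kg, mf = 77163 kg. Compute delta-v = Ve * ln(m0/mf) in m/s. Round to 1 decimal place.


Step 1: Mass ratio m0/mf = 228504 / 77163 = 2.961316
Step 2: ln(2.961316) = 1.085634
Step 3: delta-v = 2742 * 1.085634 = 2976.8 m/s

2976.8


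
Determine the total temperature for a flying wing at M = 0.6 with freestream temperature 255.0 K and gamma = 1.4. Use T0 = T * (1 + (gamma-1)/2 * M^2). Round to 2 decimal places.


Step 1: (gamma-1)/2 = 0.2
Step 2: M^2 = 0.36
Step 3: 1 + 0.2 * 0.36 = 1.072
Step 4: T0 = 255.0 * 1.072 = 273.36 K

273.36


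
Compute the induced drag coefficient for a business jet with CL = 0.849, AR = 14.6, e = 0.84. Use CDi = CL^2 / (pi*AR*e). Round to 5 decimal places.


Step 1: CL^2 = 0.849^2 = 0.720801
Step 2: pi * AR * e = 3.14159 * 14.6 * 0.84 = 38.528492
Step 3: CDi = 0.720801 / 38.528492 = 0.01871

0.01871


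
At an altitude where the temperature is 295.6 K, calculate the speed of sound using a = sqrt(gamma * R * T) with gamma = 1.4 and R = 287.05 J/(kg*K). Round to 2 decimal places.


Step 1: gamma * R * T = 1.4 * 287.05 * 295.6 = 118792.772
Step 2: a = sqrt(118792.772) = 344.66 m/s

344.66


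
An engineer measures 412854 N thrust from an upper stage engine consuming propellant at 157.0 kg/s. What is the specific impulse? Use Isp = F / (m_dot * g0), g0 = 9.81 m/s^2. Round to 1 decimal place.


Step 1: m_dot * g0 = 157.0 * 9.81 = 1540.17
Step 2: Isp = 412854 / 1540.17 = 268.1 s

268.1


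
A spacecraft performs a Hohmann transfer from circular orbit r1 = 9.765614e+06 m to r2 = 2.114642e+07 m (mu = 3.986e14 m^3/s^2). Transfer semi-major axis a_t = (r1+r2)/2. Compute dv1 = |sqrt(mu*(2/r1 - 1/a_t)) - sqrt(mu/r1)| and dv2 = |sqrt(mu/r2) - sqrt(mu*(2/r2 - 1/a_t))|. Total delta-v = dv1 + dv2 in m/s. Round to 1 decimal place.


Step 1: Transfer semi-major axis a_t = (9.765614e+06 + 2.114642e+07) / 2 = 1.545602e+07 m
Step 2: v1 (circular at r1) = sqrt(mu/r1) = 6388.79 m/s
Step 3: v_t1 = sqrt(mu*(2/r1 - 1/a_t)) = 7472.89 m/s
Step 4: dv1 = |7472.89 - 6388.79| = 1084.09 m/s
Step 5: v2 (circular at r2) = 4341.6 m/s, v_t2 = 3451.05 m/s
Step 6: dv2 = |4341.6 - 3451.05| = 890.55 m/s
Step 7: Total delta-v = 1084.09 + 890.55 = 1974.6 m/s

1974.6


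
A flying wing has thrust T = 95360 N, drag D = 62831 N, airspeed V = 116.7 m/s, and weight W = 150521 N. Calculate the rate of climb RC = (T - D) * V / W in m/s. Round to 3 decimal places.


Step 1: Excess thrust = T - D = 95360 - 62831 = 32529 N
Step 2: Excess power = 32529 * 116.7 = 3796134.3 W
Step 3: RC = 3796134.3 / 150521 = 25.220 m/s

25.220


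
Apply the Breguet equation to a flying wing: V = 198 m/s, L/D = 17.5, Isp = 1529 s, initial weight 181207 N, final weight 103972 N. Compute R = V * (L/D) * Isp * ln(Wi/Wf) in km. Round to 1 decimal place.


Step 1: Coefficient = V * (L/D) * Isp = 198 * 17.5 * 1529 = 5297985.0 m
Step 2: Wi/Wf = 181207 / 103972 = 1.742844
Step 3: ln(1.742844) = 0.555518
Step 4: R = 5297985.0 * 0.555518 = 2943128.1 m = 2943.1 km

2943.1


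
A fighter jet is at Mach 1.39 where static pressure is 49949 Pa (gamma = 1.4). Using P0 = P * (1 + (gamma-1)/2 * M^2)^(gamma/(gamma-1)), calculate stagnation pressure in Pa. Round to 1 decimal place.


Step 1: (gamma-1)/2 * M^2 = 0.2 * 1.9321 = 0.38642
Step 2: 1 + 0.38642 = 1.38642
Step 3: Exponent gamma/(gamma-1) = 3.5
Step 4: P0 = 49949 * 1.38642^3.5 = 156732.4 Pa

156732.4


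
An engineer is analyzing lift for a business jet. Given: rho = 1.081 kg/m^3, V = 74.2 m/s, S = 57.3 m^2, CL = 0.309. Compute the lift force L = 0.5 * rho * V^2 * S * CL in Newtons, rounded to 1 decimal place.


Step 1: Calculate dynamic pressure q = 0.5 * 1.081 * 74.2^2 = 0.5 * 1.081 * 5505.64 = 2975.7984 Pa
Step 2: Multiply by wing area and lift coefficient: L = 2975.7984 * 57.3 * 0.309
Step 3: L = 170513.2495 * 0.309 = 52688.6 N

52688.6


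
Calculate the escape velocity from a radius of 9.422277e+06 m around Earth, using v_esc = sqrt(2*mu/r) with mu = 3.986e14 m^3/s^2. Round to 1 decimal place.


Step 1: 2*mu/r = 2 * 3.986e14 / 9.422277e+06 = 84607998.6823
Step 2: v_esc = sqrt(84607998.6823) = 9198.3 m/s

9198.3


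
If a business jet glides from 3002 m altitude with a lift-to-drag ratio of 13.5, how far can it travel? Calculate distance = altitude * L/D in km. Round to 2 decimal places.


Step 1: Glide distance = altitude * L/D = 3002 * 13.5 = 40527.0 m
Step 2: Convert to km: 40527.0 / 1000 = 40.53 km

40.53


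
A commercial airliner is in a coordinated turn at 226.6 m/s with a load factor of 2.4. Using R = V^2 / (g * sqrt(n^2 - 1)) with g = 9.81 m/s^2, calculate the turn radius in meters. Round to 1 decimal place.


Step 1: V^2 = 226.6^2 = 51347.56
Step 2: n^2 - 1 = 2.4^2 - 1 = 4.76
Step 3: sqrt(4.76) = 2.181742
Step 4: R = 51347.56 / (9.81 * 2.181742) = 2399.1 m

2399.1


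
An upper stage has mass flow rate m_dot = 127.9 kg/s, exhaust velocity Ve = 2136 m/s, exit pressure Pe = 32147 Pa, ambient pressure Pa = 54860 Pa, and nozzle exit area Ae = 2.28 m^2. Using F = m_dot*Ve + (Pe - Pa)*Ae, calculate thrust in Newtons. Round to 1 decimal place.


Step 1: Momentum thrust = m_dot * Ve = 127.9 * 2136 = 273194.4 N
Step 2: Pressure thrust = (Pe - Pa) * Ae = (32147 - 54860) * 2.28 = -51785.64 N
Step 3: Total thrust F = 273194.4 + -51785.64 = 221408.8 N

221408.8


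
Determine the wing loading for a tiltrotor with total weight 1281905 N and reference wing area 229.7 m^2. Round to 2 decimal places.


Step 1: Wing loading = W / S = 1281905 / 229.7
Step 2: Wing loading = 5580.78 N/m^2

5580.78


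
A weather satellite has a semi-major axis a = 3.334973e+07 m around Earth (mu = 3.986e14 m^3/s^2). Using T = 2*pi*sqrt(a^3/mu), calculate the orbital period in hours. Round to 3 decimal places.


Step 1: a^3 / mu = 3.709172e+22 / 3.986e14 = 9.305499e+07
Step 2: sqrt(9.305499e+07) = 9646.5015 s
Step 3: T = 2*pi * 9646.5015 = 60610.76 s
Step 4: T in hours = 60610.76 / 3600 = 16.836 hours

16.836


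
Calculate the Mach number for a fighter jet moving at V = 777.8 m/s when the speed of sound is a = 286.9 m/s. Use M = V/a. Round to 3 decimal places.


Step 1: M = V / a = 777.8 / 286.9
Step 2: M = 2.711

2.711


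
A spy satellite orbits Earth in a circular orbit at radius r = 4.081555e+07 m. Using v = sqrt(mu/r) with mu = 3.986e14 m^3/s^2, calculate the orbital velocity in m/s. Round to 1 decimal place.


Step 1: mu / r = 3.986e14 / 4.081555e+07 = 9765885.796
Step 2: v = sqrt(9765885.796) = 3125.0 m/s

3125.0


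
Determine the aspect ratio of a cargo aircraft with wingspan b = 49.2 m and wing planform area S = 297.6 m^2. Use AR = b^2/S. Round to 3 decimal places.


Step 1: b^2 = 49.2^2 = 2420.64
Step 2: AR = 2420.64 / 297.6 = 8.134

8.134


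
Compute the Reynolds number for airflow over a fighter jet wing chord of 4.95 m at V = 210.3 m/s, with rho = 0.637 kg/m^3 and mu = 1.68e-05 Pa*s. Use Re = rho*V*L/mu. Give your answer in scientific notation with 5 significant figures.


Step 1: Numerator = rho * V * L = 0.637 * 210.3 * 4.95 = 663.107445
Step 2: Re = 663.107445 / 1.68e-05
Step 3: Re = 3.9471e+07

3.9471e+07


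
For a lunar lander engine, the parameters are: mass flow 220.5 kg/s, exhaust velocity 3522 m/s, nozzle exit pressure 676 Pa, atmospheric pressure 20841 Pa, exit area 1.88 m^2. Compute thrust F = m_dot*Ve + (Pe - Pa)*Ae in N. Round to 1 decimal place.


Step 1: Momentum thrust = m_dot * Ve = 220.5 * 3522 = 776601.0 N
Step 2: Pressure thrust = (Pe - Pa) * Ae = (676 - 20841) * 1.88 = -37910.20 N
Step 3: Total thrust F = 776601.0 + -37910.20 = 738690.8 N

738690.8


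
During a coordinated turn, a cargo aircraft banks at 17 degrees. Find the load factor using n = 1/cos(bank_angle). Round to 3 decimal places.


Step 1: Convert 17 degrees to radians = 0.296706
Step 2: cos(17 deg) = 0.956305
Step 3: n = 1 / 0.956305 = 1.046

1.046


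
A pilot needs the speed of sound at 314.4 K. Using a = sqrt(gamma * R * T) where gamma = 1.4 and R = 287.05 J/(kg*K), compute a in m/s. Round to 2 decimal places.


Step 1: gamma * R * T = 1.4 * 287.05 * 314.4 = 126347.928
Step 2: a = sqrt(126347.928) = 355.45 m/s

355.45


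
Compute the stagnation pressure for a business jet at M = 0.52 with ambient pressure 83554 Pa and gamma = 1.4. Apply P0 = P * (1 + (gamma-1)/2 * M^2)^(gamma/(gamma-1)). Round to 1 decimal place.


Step 1: (gamma-1)/2 * M^2 = 0.2 * 0.2704 = 0.05408
Step 2: 1 + 0.05408 = 1.05408
Step 3: Exponent gamma/(gamma-1) = 3.5
Step 4: P0 = 83554 * 1.05408^3.5 = 100467.3 Pa

100467.3


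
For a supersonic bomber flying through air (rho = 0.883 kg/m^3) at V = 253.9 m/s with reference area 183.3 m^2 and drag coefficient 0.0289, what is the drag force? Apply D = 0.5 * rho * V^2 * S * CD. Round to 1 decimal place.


Step 1: Dynamic pressure q = 0.5 * 0.883 * 253.9^2 = 28461.3902 Pa
Step 2: Drag D = q * S * CD = 28461.3902 * 183.3 * 0.0289
Step 3: D = 150770.5 N

150770.5


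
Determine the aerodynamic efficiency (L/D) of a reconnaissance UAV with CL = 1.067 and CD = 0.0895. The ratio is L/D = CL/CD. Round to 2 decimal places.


Step 1: L/D = CL / CD = 1.067 / 0.0895
Step 2: L/D = 11.92

11.92


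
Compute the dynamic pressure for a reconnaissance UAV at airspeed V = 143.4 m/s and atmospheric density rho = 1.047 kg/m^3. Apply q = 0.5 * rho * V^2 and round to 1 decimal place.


Step 1: V^2 = 143.4^2 = 20563.56
Step 2: q = 0.5 * 1.047 * 20563.56
Step 3: q = 10765.0 Pa

10765.0


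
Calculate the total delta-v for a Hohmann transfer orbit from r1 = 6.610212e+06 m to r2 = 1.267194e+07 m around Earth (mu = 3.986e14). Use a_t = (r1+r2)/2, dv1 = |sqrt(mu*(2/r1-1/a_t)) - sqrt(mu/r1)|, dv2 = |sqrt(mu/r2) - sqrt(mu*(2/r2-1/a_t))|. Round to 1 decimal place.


Step 1: Transfer semi-major axis a_t = (6.610212e+06 + 1.267194e+07) / 2 = 9.641076e+06 m
Step 2: v1 (circular at r1) = sqrt(mu/r1) = 7765.35 m/s
Step 3: v_t1 = sqrt(mu*(2/r1 - 1/a_t)) = 8902.66 m/s
Step 4: dv1 = |8902.66 - 7765.35| = 1137.31 m/s
Step 5: v2 (circular at r2) = 5608.5 m/s, v_t2 = 4644.0 m/s
Step 6: dv2 = |5608.5 - 4644.0| = 964.51 m/s
Step 7: Total delta-v = 1137.31 + 964.51 = 2101.8 m/s

2101.8


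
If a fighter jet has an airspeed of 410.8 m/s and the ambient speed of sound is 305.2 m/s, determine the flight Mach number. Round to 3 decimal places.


Step 1: M = V / a = 410.8 / 305.2
Step 2: M = 1.346

1.346


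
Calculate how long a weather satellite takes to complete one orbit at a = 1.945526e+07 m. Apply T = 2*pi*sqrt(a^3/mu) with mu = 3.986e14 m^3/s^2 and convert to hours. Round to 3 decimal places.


Step 1: a^3 / mu = 7.363955e+21 / 3.986e14 = 1.847455e+07
Step 2: sqrt(1.847455e+07) = 4298.2029 s
Step 3: T = 2*pi * 4298.2029 = 27006.41 s
Step 4: T in hours = 27006.41 / 3600 = 7.502 hours

7.502


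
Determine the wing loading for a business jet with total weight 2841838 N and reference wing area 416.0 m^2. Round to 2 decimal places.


Step 1: Wing loading = W / S = 2841838 / 416.0
Step 2: Wing loading = 6831.34 N/m^2

6831.34


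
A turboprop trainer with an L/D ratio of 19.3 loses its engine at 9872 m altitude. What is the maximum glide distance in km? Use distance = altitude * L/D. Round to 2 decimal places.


Step 1: Glide distance = altitude * L/D = 9872 * 19.3 = 190529.6 m
Step 2: Convert to km: 190529.6 / 1000 = 190.53 km

190.53


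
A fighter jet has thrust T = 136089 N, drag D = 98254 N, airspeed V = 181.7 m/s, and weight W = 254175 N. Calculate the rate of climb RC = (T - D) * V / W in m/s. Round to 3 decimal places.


Step 1: Excess thrust = T - D = 136089 - 98254 = 37835 N
Step 2: Excess power = 37835 * 181.7 = 6874619.5 W
Step 3: RC = 6874619.5 / 254175 = 27.047 m/s

27.047


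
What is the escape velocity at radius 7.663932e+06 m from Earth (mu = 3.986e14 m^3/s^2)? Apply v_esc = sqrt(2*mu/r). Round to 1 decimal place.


Step 1: 2*mu/r = 2 * 3.986e14 / 7.663932e+06 = 104019712.0747
Step 2: v_esc = sqrt(104019712.0747) = 10199.0 m/s

10199.0


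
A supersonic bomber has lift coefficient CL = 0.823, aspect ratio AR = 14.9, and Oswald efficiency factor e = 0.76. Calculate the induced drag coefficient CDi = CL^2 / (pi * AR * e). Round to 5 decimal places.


Step 1: CL^2 = 0.823^2 = 0.677329
Step 2: pi * AR * e = 3.14159 * 14.9 * 0.76 = 35.575395
Step 3: CDi = 0.677329 / 35.575395 = 0.01904

0.01904


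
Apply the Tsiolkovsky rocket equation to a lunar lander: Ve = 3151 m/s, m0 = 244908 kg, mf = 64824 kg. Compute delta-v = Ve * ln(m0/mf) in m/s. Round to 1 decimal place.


Step 1: Mass ratio m0/mf = 244908 / 64824 = 3.778045
Step 2: ln(3.778045) = 1.329207
Step 3: delta-v = 3151 * 1.329207 = 4188.3 m/s

4188.3


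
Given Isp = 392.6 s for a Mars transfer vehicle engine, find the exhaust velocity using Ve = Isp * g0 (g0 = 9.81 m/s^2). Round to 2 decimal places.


Step 1: Ve = Isp * g0 = 392.6 * 9.81
Step 2: Ve = 3851.41 m/s

3851.41


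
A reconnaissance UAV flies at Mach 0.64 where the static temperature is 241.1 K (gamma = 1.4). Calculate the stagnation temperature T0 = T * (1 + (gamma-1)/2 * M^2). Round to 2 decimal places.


Step 1: (gamma-1)/2 = 0.2
Step 2: M^2 = 0.4096
Step 3: 1 + 0.2 * 0.4096 = 1.08192
Step 4: T0 = 241.1 * 1.08192 = 260.85 K

260.85


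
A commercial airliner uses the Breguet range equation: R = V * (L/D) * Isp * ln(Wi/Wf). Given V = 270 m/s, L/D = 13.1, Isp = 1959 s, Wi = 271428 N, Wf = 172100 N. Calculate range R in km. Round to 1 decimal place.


Step 1: Coefficient = V * (L/D) * Isp = 270 * 13.1 * 1959 = 6928983.0 m
Step 2: Wi/Wf = 271428 / 172100 = 1.577153
Step 3: ln(1.577153) = 0.455621
Step 4: R = 6928983.0 * 0.455621 = 3156991.6 m = 3157.0 km

3157.0


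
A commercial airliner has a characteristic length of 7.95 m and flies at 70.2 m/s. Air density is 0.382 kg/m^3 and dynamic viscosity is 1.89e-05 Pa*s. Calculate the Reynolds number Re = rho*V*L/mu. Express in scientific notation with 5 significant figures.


Step 1: Numerator = rho * V * L = 0.382 * 70.2 * 7.95 = 213.19038
Step 2: Re = 213.19038 / 1.89e-05
Step 3: Re = 1.1280e+07

1.1280e+07


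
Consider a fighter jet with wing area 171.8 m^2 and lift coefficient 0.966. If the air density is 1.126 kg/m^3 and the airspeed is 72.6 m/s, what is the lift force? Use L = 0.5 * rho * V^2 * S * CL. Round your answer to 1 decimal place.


Step 1: Calculate dynamic pressure q = 0.5 * 1.126 * 72.6^2 = 0.5 * 1.126 * 5270.76 = 2967.4379 Pa
Step 2: Multiply by wing area and lift coefficient: L = 2967.4379 * 171.8 * 0.966
Step 3: L = 509805.8278 * 0.966 = 492472.4 N

492472.4


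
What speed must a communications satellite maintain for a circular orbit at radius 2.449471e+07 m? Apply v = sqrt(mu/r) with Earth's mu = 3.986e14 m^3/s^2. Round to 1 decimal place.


Step 1: mu / r = 3.986e14 / 2.449471e+07 = 16272901.3734
Step 2: v = sqrt(16272901.3734) = 4034.0 m/s

4034.0


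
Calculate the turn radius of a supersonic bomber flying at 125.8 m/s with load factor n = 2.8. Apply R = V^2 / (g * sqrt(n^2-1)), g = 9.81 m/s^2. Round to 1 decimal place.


Step 1: V^2 = 125.8^2 = 15825.64
Step 2: n^2 - 1 = 2.8^2 - 1 = 6.84
Step 3: sqrt(6.84) = 2.615339
Step 4: R = 15825.64 / (9.81 * 2.615339) = 616.8 m

616.8


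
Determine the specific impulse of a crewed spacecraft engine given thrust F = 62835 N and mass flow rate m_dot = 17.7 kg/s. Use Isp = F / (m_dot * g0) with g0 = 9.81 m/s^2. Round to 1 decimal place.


Step 1: m_dot * g0 = 17.7 * 9.81 = 173.64
Step 2: Isp = 62835 / 173.64 = 361.9 s

361.9


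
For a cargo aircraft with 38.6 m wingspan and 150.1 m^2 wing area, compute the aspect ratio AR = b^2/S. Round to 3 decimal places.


Step 1: b^2 = 38.6^2 = 1489.96
Step 2: AR = 1489.96 / 150.1 = 9.926

9.926


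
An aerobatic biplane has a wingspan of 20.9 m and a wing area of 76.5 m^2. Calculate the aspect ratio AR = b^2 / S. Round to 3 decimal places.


Step 1: b^2 = 20.9^2 = 436.81
Step 2: AR = 436.81 / 76.5 = 5.710

5.710


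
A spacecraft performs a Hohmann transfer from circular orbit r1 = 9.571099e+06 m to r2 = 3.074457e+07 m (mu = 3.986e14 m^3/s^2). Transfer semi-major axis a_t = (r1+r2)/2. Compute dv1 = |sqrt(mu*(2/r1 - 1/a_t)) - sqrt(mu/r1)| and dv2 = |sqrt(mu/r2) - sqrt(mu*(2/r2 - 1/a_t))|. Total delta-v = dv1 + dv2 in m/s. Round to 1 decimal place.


Step 1: Transfer semi-major axis a_t = (9.571099e+06 + 3.074457e+07) / 2 = 2.015783e+07 m
Step 2: v1 (circular at r1) = sqrt(mu/r1) = 6453.39 m/s
Step 3: v_t1 = sqrt(mu*(2/r1 - 1/a_t)) = 7969.85 m/s
Step 4: dv1 = |7969.85 - 6453.39| = 1516.46 m/s
Step 5: v2 (circular at r2) = 3600.68 m/s, v_t2 = 2481.1 m/s
Step 6: dv2 = |3600.68 - 2481.1| = 1119.58 m/s
Step 7: Total delta-v = 1516.46 + 1119.58 = 2636.0 m/s

2636.0


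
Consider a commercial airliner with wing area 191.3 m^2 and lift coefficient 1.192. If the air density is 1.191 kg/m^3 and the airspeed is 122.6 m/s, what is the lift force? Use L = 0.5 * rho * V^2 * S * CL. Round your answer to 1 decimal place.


Step 1: Calculate dynamic pressure q = 0.5 * 1.191 * 122.6^2 = 0.5 * 1.191 * 15030.76 = 8950.8176 Pa
Step 2: Multiply by wing area and lift coefficient: L = 8950.8176 * 191.3 * 1.192
Step 3: L = 1712291.4031 * 1.192 = 2041051.4 N

2041051.4


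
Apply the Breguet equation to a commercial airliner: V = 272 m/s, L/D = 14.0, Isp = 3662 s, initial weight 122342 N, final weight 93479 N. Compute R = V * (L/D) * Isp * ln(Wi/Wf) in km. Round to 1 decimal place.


Step 1: Coefficient = V * (L/D) * Isp = 272 * 14.0 * 3662 = 13944896.0 m
Step 2: Wi/Wf = 122342 / 93479 = 1.308765
Step 3: ln(1.308765) = 0.269084
Step 4: R = 13944896.0 * 0.269084 = 3752342.7 m = 3752.3 km

3752.3


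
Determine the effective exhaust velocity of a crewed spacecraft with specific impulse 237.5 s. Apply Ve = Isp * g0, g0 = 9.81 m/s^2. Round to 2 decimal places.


Step 1: Ve = Isp * g0 = 237.5 * 9.81
Step 2: Ve = 2329.88 m/s

2329.88


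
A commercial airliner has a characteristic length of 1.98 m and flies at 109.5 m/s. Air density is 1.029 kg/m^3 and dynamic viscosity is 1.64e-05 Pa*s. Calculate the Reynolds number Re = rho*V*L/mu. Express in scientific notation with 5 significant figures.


Step 1: Numerator = rho * V * L = 1.029 * 109.5 * 1.98 = 223.09749
Step 2: Re = 223.09749 / 1.64e-05
Step 3: Re = 1.3604e+07

1.3604e+07


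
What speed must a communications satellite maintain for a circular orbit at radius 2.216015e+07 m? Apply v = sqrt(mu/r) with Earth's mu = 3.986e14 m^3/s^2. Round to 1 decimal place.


Step 1: mu / r = 3.986e14 / 2.216015e+07 = 17987242.8661
Step 2: v = sqrt(17987242.8661) = 4241.1 m/s

4241.1


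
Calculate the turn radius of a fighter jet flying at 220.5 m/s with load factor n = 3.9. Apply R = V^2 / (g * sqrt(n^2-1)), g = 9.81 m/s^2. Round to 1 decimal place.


Step 1: V^2 = 220.5^2 = 48620.25
Step 2: n^2 - 1 = 3.9^2 - 1 = 14.21
Step 3: sqrt(14.21) = 3.769615
Step 4: R = 48620.25 / (9.81 * 3.769615) = 1314.8 m

1314.8


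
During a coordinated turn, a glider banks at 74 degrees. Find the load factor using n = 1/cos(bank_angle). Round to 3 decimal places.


Step 1: Convert 74 degrees to radians = 1.291544
Step 2: cos(74 deg) = 0.275637
Step 3: n = 1 / 0.275637 = 3.628

3.628


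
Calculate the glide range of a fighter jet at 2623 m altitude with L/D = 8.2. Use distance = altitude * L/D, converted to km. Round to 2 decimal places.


Step 1: Glide distance = altitude * L/D = 2623 * 8.2 = 21508.6 m
Step 2: Convert to km: 21508.6 / 1000 = 21.51 km

21.51


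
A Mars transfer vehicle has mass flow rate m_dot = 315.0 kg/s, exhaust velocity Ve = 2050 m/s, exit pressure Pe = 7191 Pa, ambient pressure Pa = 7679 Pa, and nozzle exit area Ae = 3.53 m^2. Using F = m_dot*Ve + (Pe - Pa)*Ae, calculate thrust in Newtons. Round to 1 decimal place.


Step 1: Momentum thrust = m_dot * Ve = 315.0 * 2050 = 645750.0 N
Step 2: Pressure thrust = (Pe - Pa) * Ae = (7191 - 7679) * 3.53 = -1722.64 N
Step 3: Total thrust F = 645750.0 + -1722.64 = 644027.4 N

644027.4


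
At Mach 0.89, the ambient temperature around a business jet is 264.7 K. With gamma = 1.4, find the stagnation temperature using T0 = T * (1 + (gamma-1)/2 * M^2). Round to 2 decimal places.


Step 1: (gamma-1)/2 = 0.2
Step 2: M^2 = 0.7921
Step 3: 1 + 0.2 * 0.7921 = 1.15842
Step 4: T0 = 264.7 * 1.15842 = 306.63 K

306.63


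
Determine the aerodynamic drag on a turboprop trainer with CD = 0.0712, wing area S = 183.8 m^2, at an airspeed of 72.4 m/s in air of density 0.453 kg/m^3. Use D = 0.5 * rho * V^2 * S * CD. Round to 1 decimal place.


Step 1: Dynamic pressure q = 0.5 * 0.453 * 72.4^2 = 1187.2586 Pa
Step 2: Drag D = q * S * CD = 1187.2586 * 183.8 * 0.0712
Step 3: D = 15537.1 N

15537.1


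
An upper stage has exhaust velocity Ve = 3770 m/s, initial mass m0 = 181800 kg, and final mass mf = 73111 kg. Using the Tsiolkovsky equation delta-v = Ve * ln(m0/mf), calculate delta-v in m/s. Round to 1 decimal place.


Step 1: Mass ratio m0/mf = 181800 / 73111 = 2.48663
Step 2: ln(2.48663) = 0.910928
Step 3: delta-v = 3770 * 0.910928 = 3434.2 m/s

3434.2


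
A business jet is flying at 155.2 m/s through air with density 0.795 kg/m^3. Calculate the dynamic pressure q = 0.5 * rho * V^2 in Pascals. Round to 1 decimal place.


Step 1: V^2 = 155.2^2 = 24087.04
Step 2: q = 0.5 * 0.795 * 24087.04
Step 3: q = 9574.6 Pa

9574.6


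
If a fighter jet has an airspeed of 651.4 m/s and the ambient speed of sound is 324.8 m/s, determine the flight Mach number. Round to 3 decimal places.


Step 1: M = V / a = 651.4 / 324.8
Step 2: M = 2.006

2.006


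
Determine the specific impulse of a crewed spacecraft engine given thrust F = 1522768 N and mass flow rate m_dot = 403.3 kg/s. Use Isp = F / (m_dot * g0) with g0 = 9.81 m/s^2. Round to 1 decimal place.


Step 1: m_dot * g0 = 403.3 * 9.81 = 3956.37
Step 2: Isp = 1522768 / 3956.37 = 384.9 s

384.9


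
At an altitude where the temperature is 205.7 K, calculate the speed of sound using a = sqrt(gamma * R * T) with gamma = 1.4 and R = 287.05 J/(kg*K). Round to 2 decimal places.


Step 1: gamma * R * T = 1.4 * 287.05 * 205.7 = 82664.659
Step 2: a = sqrt(82664.659) = 287.51 m/s

287.51


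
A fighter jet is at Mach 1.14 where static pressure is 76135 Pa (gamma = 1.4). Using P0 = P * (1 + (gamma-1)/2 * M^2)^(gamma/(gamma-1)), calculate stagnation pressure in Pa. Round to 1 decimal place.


Step 1: (gamma-1)/2 * M^2 = 0.2 * 1.2996 = 0.25992
Step 2: 1 + 0.25992 = 1.25992
Step 3: Exponent gamma/(gamma-1) = 3.5
Step 4: P0 = 76135 * 1.25992^3.5 = 170916.8 Pa

170916.8


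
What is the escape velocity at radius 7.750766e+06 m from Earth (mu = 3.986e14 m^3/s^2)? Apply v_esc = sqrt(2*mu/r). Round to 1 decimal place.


Step 1: 2*mu/r = 2 * 3.986e14 / 7.750766e+06 = 102854350.1378
Step 2: v_esc = sqrt(102854350.1378) = 10141.7 m/s

10141.7


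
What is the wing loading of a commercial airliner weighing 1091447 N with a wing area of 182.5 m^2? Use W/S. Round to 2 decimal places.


Step 1: Wing loading = W / S = 1091447 / 182.5
Step 2: Wing loading = 5980.53 N/m^2

5980.53


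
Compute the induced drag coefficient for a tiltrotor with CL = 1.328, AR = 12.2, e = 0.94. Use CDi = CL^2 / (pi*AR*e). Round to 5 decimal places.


Step 1: CL^2 = 1.328^2 = 1.763584
Step 2: pi * AR * e = 3.14159 * 12.2 * 0.94 = 36.027785
Step 3: CDi = 1.763584 / 36.027785 = 0.04895

0.04895


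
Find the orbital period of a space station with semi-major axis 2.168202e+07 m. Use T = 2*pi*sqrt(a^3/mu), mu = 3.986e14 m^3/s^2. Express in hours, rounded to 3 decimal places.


Step 1: a^3 / mu = 1.019293e+22 / 3.986e14 = 2.557184e+07
Step 2: sqrt(2.557184e+07) = 5056.8604 s
Step 3: T = 2*pi * 5056.8604 = 31773.19 s
Step 4: T in hours = 31773.19 / 3600 = 8.826 hours

8.826


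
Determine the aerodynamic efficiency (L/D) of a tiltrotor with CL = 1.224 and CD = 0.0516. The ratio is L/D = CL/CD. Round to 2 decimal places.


Step 1: L/D = CL / CD = 1.224 / 0.0516
Step 2: L/D = 23.72

23.72


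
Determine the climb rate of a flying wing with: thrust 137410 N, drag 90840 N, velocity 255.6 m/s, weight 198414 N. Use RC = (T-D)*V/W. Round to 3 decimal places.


Step 1: Excess thrust = T - D = 137410 - 90840 = 46570 N
Step 2: Excess power = 46570 * 255.6 = 11903292.0 W
Step 3: RC = 11903292.0 / 198414 = 59.992 m/s

59.992


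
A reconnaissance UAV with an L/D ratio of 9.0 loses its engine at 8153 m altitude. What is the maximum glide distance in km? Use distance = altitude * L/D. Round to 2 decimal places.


Step 1: Glide distance = altitude * L/D = 8153 * 9.0 = 73377.0 m
Step 2: Convert to km: 73377.0 / 1000 = 73.38 km

73.38


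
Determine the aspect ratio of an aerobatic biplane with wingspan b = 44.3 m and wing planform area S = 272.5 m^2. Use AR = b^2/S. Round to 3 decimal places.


Step 1: b^2 = 44.3^2 = 1962.49
Step 2: AR = 1962.49 / 272.5 = 7.202

7.202


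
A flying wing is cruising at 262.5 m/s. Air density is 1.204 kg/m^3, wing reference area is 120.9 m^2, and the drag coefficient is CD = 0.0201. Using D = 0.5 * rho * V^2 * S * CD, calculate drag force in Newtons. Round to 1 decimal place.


Step 1: Dynamic pressure q = 0.5 * 1.204 * 262.5^2 = 41481.5625 Pa
Step 2: Drag D = q * S * CD = 41481.5625 * 120.9 * 0.0201
Step 3: D = 100803.9 N

100803.9


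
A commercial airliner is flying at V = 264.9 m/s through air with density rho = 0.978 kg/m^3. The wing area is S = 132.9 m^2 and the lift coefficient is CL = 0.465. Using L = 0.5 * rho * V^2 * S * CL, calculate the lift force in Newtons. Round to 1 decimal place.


Step 1: Calculate dynamic pressure q = 0.5 * 0.978 * 264.9^2 = 0.5 * 0.978 * 70172.01 = 34314.1129 Pa
Step 2: Multiply by wing area and lift coefficient: L = 34314.1129 * 132.9 * 0.465
Step 3: L = 4560345.6031 * 0.465 = 2120560.7 N

2120560.7


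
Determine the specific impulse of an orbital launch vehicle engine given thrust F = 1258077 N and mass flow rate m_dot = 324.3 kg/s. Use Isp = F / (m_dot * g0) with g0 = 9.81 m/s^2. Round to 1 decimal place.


Step 1: m_dot * g0 = 324.3 * 9.81 = 3181.38
Step 2: Isp = 1258077 / 3181.38 = 395.4 s

395.4


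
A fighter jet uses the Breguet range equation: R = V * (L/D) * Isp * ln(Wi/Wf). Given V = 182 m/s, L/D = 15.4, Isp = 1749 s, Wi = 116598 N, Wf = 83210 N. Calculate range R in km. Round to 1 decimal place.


Step 1: Coefficient = V * (L/D) * Isp = 182 * 15.4 * 1749 = 4902097.2 m
Step 2: Wi/Wf = 116598 / 83210 = 1.40125
Step 3: ln(1.40125) = 0.337365
Step 4: R = 4902097.2 * 0.337365 = 1653794.0 m = 1653.8 km

1653.8


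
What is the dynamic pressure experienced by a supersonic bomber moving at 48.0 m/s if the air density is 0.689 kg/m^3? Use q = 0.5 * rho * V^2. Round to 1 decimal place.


Step 1: V^2 = 48.0^2 = 2304.0
Step 2: q = 0.5 * 0.689 * 2304.0
Step 3: q = 793.7 Pa

793.7


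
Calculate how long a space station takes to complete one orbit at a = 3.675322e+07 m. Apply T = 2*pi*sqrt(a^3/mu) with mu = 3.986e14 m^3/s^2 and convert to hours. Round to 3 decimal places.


Step 1: a^3 / mu = 4.964622e+22 / 3.986e14 = 1.245515e+08
Step 2: sqrt(1.245515e+08) = 11160.2634 s
Step 3: T = 2*pi * 11160.2634 = 70122.0 s
Step 4: T in hours = 70122.0 / 3600 = 19.478 hours

19.478


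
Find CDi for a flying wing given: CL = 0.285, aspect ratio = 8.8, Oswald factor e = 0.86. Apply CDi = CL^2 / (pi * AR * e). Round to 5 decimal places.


Step 1: CL^2 = 0.285^2 = 0.081225
Step 2: pi * AR * e = 3.14159 * 8.8 * 0.86 = 23.775573
Step 3: CDi = 0.081225 / 23.775573 = 0.00342

0.00342


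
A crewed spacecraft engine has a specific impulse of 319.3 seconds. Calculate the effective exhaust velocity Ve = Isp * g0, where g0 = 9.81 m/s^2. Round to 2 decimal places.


Step 1: Ve = Isp * g0 = 319.3 * 9.81
Step 2: Ve = 3132.33 m/s

3132.33


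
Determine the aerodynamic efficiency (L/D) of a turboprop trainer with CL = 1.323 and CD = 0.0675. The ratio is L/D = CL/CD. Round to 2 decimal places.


Step 1: L/D = CL / CD = 1.323 / 0.0675
Step 2: L/D = 19.60

19.60


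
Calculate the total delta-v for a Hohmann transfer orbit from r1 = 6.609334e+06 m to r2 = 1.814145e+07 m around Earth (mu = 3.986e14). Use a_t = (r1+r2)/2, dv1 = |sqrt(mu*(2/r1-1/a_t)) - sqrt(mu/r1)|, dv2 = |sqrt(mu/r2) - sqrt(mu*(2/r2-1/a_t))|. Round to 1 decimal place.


Step 1: Transfer semi-major axis a_t = (6.609334e+06 + 1.814145e+07) / 2 = 1.237539e+07 m
Step 2: v1 (circular at r1) = sqrt(mu/r1) = 7765.86 m/s
Step 3: v_t1 = sqrt(mu*(2/r1 - 1/a_t)) = 9402.56 m/s
Step 4: dv1 = |9402.56 - 7765.86| = 1636.7 m/s
Step 5: v2 (circular at r2) = 4687.41 m/s, v_t2 = 3425.56 m/s
Step 6: dv2 = |4687.41 - 3425.56| = 1261.84 m/s
Step 7: Total delta-v = 1636.7 + 1261.84 = 2898.5 m/s

2898.5


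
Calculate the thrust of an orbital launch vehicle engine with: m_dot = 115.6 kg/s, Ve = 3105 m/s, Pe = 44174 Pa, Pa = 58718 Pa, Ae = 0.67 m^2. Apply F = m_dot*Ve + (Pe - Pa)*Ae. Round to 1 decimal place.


Step 1: Momentum thrust = m_dot * Ve = 115.6 * 3105 = 358938.0 N
Step 2: Pressure thrust = (Pe - Pa) * Ae = (44174 - 58718) * 0.67 = -9744.48 N
Step 3: Total thrust F = 358938.0 + -9744.48 = 349193.5 N

349193.5


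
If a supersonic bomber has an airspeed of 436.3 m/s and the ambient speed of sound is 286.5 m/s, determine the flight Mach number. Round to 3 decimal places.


Step 1: M = V / a = 436.3 / 286.5
Step 2: M = 1.523

1.523


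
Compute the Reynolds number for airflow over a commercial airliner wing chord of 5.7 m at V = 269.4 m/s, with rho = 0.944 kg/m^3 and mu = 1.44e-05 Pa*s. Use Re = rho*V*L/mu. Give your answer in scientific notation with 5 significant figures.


Step 1: Numerator = rho * V * L = 0.944 * 269.4 * 5.7 = 1449.58752
Step 2: Re = 1449.58752 / 1.44e-05
Step 3: Re = 1.0067e+08

1.0067e+08


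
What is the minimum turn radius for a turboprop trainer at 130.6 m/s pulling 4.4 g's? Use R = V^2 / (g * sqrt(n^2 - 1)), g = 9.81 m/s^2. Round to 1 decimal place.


Step 1: V^2 = 130.6^2 = 17056.36
Step 2: n^2 - 1 = 4.4^2 - 1 = 18.36
Step 3: sqrt(18.36) = 4.284857
Step 4: R = 17056.36 / (9.81 * 4.284857) = 405.8 m

405.8


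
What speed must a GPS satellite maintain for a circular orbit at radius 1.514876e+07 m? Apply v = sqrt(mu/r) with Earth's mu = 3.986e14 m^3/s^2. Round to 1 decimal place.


Step 1: mu / r = 3.986e14 / 1.514876e+07 = 26312384.644
Step 2: v = sqrt(26312384.644) = 5129.6 m/s

5129.6


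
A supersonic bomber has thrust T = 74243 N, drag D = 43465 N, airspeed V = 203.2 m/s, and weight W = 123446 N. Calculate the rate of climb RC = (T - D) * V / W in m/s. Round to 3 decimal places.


Step 1: Excess thrust = T - D = 74243 - 43465 = 30778 N
Step 2: Excess power = 30778 * 203.2 = 6254089.6 W
Step 3: RC = 6254089.6 / 123446 = 50.663 m/s

50.663


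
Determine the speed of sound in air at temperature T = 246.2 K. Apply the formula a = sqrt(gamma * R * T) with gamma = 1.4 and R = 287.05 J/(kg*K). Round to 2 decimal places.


Step 1: gamma * R * T = 1.4 * 287.05 * 246.2 = 98940.394
Step 2: a = sqrt(98940.394) = 314.55 m/s

314.55


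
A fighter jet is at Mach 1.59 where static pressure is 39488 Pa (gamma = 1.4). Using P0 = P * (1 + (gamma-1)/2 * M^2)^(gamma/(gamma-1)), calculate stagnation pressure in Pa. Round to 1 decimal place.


Step 1: (gamma-1)/2 * M^2 = 0.2 * 2.5281 = 0.50562
Step 2: 1 + 0.50562 = 1.50562
Step 3: Exponent gamma/(gamma-1) = 3.5
Step 4: P0 = 39488 * 1.50562^3.5 = 165374.7 Pa

165374.7


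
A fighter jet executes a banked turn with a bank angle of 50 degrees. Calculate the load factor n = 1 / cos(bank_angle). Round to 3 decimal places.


Step 1: Convert 50 degrees to radians = 0.872665
Step 2: cos(50 deg) = 0.642788
Step 3: n = 1 / 0.642788 = 1.556

1.556


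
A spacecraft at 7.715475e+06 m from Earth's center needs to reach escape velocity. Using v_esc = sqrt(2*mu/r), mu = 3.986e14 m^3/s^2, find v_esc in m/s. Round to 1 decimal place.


Step 1: 2*mu/r = 2 * 3.986e14 / 7.715475e+06 = 103324811.499
Step 2: v_esc = sqrt(103324811.499) = 10164.9 m/s

10164.9


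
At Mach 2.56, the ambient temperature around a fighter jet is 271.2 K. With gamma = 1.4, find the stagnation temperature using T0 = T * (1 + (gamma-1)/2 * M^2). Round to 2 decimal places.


Step 1: (gamma-1)/2 = 0.2
Step 2: M^2 = 6.5536
Step 3: 1 + 0.2 * 6.5536 = 2.31072
Step 4: T0 = 271.2 * 2.31072 = 626.67 K

626.67


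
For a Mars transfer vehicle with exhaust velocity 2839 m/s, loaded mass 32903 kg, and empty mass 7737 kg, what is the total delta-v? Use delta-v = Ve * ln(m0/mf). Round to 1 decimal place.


Step 1: Mass ratio m0/mf = 32903 / 7737 = 4.252682
Step 2: ln(4.252682) = 1.44755
Step 3: delta-v = 2839 * 1.44755 = 4109.6 m/s

4109.6


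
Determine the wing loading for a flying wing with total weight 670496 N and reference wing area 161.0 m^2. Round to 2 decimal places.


Step 1: Wing loading = W / S = 670496 / 161.0
Step 2: Wing loading = 4164.57 N/m^2

4164.57


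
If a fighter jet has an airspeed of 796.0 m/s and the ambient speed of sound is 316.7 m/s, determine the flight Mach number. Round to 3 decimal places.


Step 1: M = V / a = 796.0 / 316.7
Step 2: M = 2.513

2.513


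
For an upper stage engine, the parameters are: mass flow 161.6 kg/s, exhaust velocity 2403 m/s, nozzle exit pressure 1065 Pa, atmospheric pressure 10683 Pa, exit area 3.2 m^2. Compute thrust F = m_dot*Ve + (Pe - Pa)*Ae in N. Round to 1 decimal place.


Step 1: Momentum thrust = m_dot * Ve = 161.6 * 2403 = 388324.8 N
Step 2: Pressure thrust = (Pe - Pa) * Ae = (1065 - 10683) * 3.2 = -30777.6 N
Step 3: Total thrust F = 388324.8 + -30777.6 = 357547.2 N

357547.2


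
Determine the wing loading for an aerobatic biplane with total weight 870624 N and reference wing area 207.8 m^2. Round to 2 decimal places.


Step 1: Wing loading = W / S = 870624 / 207.8
Step 2: Wing loading = 4189.72 N/m^2

4189.72


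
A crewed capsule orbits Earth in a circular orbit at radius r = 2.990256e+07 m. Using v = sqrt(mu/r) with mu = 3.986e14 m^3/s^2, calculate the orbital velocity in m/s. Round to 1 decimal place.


Step 1: mu / r = 3.986e14 / 2.990256e+07 = 13329962.3845
Step 2: v = sqrt(13329962.3845) = 3651.0 m/s

3651.0


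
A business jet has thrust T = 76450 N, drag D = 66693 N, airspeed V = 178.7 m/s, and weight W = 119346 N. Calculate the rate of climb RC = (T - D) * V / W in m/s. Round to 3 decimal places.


Step 1: Excess thrust = T - D = 76450 - 66693 = 9757 N
Step 2: Excess power = 9757 * 178.7 = 1743575.9 W
Step 3: RC = 1743575.9 / 119346 = 14.609 m/s

14.609


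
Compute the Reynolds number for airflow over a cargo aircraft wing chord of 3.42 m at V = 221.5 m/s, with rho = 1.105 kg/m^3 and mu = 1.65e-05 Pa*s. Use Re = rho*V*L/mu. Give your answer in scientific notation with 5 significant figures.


Step 1: Numerator = rho * V * L = 1.105 * 221.5 * 3.42 = 837.07065
Step 2: Re = 837.07065 / 1.65e-05
Step 3: Re = 5.0732e+07

5.0732e+07


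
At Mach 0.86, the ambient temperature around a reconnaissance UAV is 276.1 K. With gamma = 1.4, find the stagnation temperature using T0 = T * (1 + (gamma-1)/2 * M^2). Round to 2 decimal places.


Step 1: (gamma-1)/2 = 0.2
Step 2: M^2 = 0.7396
Step 3: 1 + 0.2 * 0.7396 = 1.14792
Step 4: T0 = 276.1 * 1.14792 = 316.94 K

316.94


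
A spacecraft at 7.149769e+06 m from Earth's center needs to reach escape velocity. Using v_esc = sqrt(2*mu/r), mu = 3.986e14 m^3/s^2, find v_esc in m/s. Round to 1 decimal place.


Step 1: 2*mu/r = 2 * 3.986e14 / 7.149769e+06 = 111500105.8076
Step 2: v_esc = sqrt(111500105.8076) = 10559.4 m/s

10559.4


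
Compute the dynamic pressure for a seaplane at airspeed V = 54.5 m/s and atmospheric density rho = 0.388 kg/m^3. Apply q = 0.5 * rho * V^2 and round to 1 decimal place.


Step 1: V^2 = 54.5^2 = 2970.25
Step 2: q = 0.5 * 0.388 * 2970.25
Step 3: q = 576.2 Pa

576.2


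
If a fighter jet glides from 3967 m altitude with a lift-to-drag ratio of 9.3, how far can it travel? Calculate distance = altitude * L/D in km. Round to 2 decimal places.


Step 1: Glide distance = altitude * L/D = 3967 * 9.3 = 36893.1 m
Step 2: Convert to km: 36893.1 / 1000 = 36.89 km

36.89


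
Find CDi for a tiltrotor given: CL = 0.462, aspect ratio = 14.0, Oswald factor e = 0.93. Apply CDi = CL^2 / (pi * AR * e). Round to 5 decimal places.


Step 1: CL^2 = 0.462^2 = 0.213444
Step 2: pi * AR * e = 3.14159 * 14.0 * 0.93 = 40.903536
Step 3: CDi = 0.213444 / 40.903536 = 0.00522

0.00522
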